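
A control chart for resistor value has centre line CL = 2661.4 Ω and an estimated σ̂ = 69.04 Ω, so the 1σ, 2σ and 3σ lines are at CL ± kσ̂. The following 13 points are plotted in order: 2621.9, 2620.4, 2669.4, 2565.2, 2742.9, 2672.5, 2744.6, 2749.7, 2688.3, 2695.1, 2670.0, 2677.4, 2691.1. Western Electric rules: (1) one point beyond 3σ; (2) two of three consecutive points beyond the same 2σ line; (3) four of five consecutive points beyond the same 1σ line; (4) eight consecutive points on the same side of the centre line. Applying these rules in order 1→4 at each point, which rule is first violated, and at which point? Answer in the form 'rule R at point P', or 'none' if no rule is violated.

rule 4 at point 12

Zone of each point (C = within 1σ̂, B = 1σ̂–2σ̂, A = 2σ̂–3σ̂, * = beyond 3σ̂; sign = side of CL): 1:-C, 2:-C, 3:+C, 4:-B, 5:+B, 6:+C, 7:+B, 8:+B, 9:+C, 10:+C, 11:+C, 12:+C, 13:+C
Rule 4 (eight consecutive points on the same side of the centre line) is satisfied at point 12.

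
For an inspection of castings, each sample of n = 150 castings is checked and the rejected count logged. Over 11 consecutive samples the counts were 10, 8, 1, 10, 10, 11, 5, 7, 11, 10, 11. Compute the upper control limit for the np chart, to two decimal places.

p̄ = Σdᵢ / (k·n) = 94 / (11 × 150) = 0.05697
UCL = np̄ + 3·√(np̄(1−p̄)) = 8.5455 + 3 × √(8.5455×0.94303) = 8.5455 + 3 × 2.8388 = 17.0618

17.06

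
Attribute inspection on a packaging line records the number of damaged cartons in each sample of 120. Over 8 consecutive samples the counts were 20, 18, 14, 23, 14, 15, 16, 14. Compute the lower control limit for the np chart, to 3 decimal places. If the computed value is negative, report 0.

5.361

p̄ = Σdᵢ / (k·n) = 134 / (8 × 120) = 0.13958
LCL = np̄ − 3·√(np̄(1−p̄)) = 16.7500 − 3 × 3.7963 = 5.3611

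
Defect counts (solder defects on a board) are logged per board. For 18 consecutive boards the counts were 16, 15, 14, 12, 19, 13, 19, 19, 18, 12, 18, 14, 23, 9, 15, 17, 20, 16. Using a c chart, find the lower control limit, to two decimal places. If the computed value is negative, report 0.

4.03

c̄ = (16 + 15 + 14 + 12 + 19 + 13 + 19 + 19 + 18 + 12 + 18 + 14 + 23 + 9 + 15 + 17 + 20 + 16) / 18 = 289 / 18 = 16.0556
LCL = c̄ − 3√c̄ = 16.0556 − 3 × 4.0069 = 4.0347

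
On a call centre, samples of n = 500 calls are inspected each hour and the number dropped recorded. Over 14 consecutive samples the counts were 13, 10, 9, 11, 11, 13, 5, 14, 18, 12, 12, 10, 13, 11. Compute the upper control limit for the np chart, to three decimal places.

p̄ = Σdᵢ / (k·n) = 162 / (14 × 500) = 0.02314
UCL = np̄ + 3·√(np̄(1−p̄)) = 11.5714 + 3 × √(11.5714×0.97686) = 11.5714 + 3 × 3.3621 = 21.6577

21.658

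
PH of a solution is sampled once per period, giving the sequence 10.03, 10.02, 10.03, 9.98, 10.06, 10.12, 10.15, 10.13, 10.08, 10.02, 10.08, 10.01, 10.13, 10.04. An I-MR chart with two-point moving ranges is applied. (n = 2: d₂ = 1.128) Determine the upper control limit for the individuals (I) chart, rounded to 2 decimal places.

10.21

X̄ = (10.03 + 10.02 + 10.03 + 9.98 + 10.06 + 10.12 + 10.15 + 10.13 + 10.08 + 10.02 + 10.08 + 10.01 + 10.13 + 10.04) / 14 = 10.0629
Moving ranges: 0.01, 0.01, 0.05, 0.08, 0.06, 0.03, 0.02, 0.05, 0.06, 0.06, 0.07, 0.12, 0.09; M̄R̄ = 0.7100 / 13 = 0.0546
UCL = X̄ + 3·M̄R̄/d₂ = 10.0629 + 3 × 0.0546 / 1.128 = 10.2081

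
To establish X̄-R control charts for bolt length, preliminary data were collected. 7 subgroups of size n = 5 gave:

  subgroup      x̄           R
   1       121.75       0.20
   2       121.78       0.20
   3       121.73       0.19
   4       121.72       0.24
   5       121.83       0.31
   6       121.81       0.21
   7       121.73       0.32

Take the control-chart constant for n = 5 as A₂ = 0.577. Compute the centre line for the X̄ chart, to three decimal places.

121.764

X̄̄ = (121.75 + 121.78 + 121.73 + 121.72 + 121.83 + 121.81 + 121.73) / 7 = 852.3500 / 7 = 121.7643
CL = X̄̄ = 121.7643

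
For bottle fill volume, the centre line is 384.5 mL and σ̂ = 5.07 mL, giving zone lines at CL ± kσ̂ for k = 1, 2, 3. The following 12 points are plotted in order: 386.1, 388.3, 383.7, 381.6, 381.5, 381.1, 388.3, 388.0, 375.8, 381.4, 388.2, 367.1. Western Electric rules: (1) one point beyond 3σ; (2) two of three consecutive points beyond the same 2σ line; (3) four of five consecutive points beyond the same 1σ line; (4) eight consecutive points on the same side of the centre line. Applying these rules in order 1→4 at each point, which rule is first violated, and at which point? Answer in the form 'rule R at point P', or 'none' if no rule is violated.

rule 1 at point 12

Zone of each point (C = within 1σ̂, B = 1σ̂–2σ̂, A = 2σ̂–3σ̂, * = beyond 3σ̂; sign = side of CL): 1:+C, 2:+C, 3:-C, 4:-C, 5:-C, 6:-C, 7:+C, 8:+C, 9:-B, 10:-C, 11:+C, 12:-*
Rule 1 (one point beyond the 3σ limits) is satisfied at point 12.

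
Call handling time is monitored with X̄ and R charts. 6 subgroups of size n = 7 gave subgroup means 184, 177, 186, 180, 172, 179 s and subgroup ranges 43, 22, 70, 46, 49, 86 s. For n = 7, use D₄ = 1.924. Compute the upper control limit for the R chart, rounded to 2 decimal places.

101.33

R̄ = (43 + 22 + 70 + 46 + 49 + 86) / 6 = 316.0000 / 6 = 52.6667
UCL_R = D₄·R̄ = 1.924 × 52.6667 = 101.3307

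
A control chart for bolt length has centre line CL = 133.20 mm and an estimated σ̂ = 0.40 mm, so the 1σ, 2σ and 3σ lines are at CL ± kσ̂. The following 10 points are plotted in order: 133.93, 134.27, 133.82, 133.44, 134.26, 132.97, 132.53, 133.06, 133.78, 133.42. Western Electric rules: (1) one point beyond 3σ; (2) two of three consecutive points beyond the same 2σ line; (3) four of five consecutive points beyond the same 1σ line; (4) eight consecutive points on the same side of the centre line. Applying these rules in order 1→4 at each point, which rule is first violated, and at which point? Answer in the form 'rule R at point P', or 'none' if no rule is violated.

rule 3 at point 5

Zone of each point (C = within 1σ̂, B = 1σ̂–2σ̂, A = 2σ̂–3σ̂, * = beyond 3σ̂; sign = side of CL): 1:+B, 2:+A, 3:+B, 4:+C, 5:+A, 6:-C, 7:-B, 8:-C, 9:+B, 10:+C
Rule 3 (four of five consecutive points beyond the same 1σ limit) is satisfied at point 5.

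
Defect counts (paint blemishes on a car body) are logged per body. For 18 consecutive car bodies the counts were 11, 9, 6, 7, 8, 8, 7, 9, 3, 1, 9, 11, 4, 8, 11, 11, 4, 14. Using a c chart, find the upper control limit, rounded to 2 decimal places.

16.23

c̄ = (11 + 9 + 6 + 7 + 8 + 8 + 7 + 9 + 3 + 1 + 9 + 11 + 4 + 8 + 11 + 11 + 4 + 14) / 18 = 141 / 18 = 7.8333
UCL = c̄ + 3√c̄ = 7.8333 + 3 × √7.8333 = 7.8333 + 3 × 2.7988 = 16.2298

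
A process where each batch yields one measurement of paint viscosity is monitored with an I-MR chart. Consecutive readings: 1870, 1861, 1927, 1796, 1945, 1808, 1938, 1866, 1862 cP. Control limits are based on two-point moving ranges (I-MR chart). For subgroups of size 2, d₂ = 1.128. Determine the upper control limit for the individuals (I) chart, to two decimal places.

X̄ = (1870 + 1861 + 1927 + 1796 + 1945 + 1808 + 1938 + 1866 + 1862) / 9 = 1874.7778
Moving ranges: 9, 66, 131, 149, 137, 130, 72, 4; M̄R̄ = 698.0000 / 8 = 87.2500
UCL = X̄ + 3·M̄R̄/d₂ = 1874.7778 + 3 × 87.2500 / 1.128 = 2106.8257

2106.83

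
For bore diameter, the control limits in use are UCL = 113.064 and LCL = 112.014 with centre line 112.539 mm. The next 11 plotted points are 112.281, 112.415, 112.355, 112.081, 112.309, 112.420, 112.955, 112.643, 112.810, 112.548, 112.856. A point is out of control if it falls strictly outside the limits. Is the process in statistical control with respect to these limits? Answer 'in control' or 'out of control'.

All 11 points lie within [112.014, 113.064].

in control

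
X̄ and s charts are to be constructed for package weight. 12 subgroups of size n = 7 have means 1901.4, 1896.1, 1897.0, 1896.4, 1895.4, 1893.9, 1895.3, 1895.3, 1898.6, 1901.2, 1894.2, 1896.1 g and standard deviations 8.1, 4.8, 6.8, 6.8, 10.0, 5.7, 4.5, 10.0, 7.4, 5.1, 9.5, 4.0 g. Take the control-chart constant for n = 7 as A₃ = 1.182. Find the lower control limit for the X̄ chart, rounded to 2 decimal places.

X̄̄ = (1901.4 + 1896.1 + 1897.0 + 1896.4 + 1895.4 + 1893.9 + 1895.3 + 1895.3 + 1898.6 + 1901.2 + 1894.2 + 1896.1) / 12 = 1896.7417
s̄ = (8.1 + 4.8 + 6.8 + 6.8 + 10.0 + 5.7 + 4.5 + 10.0 + 7.4 + 5.1 + 9.5 + 4.0) / 12 = 6.8917
LCL = X̄̄ − A₃·s̄ = 1896.7417 − 1.182 × 6.8917 = 1888.5957

1888.60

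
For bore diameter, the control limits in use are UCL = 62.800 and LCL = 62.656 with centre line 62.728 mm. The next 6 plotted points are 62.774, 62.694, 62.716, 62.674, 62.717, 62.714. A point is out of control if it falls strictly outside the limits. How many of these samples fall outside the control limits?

All 6 points lie within [62.656, 62.800].

0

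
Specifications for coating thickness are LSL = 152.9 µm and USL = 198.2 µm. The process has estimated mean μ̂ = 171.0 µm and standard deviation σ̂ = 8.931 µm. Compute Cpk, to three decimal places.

Cpu = (USL − μ̂) / (3σ̂) = (198.2 − 171.0) / (3 × 8.931) = 1.0152; Cpl = (μ̂ − LSL) / (3σ̂) = (171.0 − 152.9) / (3 × 8.931) = 0.6755; Cpk = min(Cpu, Cpl) = 0.6755

0.676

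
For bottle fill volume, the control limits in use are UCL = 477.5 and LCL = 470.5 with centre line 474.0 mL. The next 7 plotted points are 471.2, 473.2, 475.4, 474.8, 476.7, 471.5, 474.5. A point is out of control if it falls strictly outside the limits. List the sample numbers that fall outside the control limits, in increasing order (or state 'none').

none

All 7 points lie within [470.5, 477.5].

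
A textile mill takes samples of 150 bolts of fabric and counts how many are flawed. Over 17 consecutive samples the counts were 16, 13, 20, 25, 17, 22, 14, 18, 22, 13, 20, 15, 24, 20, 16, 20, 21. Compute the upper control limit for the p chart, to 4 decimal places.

0.2046

p̄ = Σdᵢ / (k·n) = 316 / (17 × 150) = 0.12392
UCL = p̄ + 3·√(p̄(1−p̄)/n) = 0.12392 + 3 × √(0.12392×0.87608/150) = 0.12392 + 3 × 0.02690 = 0.20463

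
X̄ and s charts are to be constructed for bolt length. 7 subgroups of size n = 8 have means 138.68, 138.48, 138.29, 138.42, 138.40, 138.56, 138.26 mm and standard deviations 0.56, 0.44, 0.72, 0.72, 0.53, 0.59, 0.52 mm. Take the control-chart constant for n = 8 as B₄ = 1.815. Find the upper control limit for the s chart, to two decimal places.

s̄ = (0.56 + 0.44 + 0.72 + 0.72 + 0.53 + 0.59 + 0.52) / 7 = 0.5829
UCL_s = B₄·s̄ = 1.815 × 0.5829 = 1.0579

1.06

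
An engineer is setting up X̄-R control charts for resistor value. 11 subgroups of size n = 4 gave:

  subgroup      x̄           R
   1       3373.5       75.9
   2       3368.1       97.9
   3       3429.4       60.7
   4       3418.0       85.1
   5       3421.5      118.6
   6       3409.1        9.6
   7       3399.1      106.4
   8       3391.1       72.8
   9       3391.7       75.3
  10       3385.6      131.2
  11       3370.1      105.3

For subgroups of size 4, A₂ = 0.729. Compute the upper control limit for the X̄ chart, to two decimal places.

3458.33

X̄̄ = (3373.5 + 3368.1 + 3429.4 + 3418.0 + 3421.5 + 3409.1 + 3399.1 + 3391.1 + 3391.7 + 3385.6 + 3370.1) / 11 = 37357.2000 / 11 = 3396.1091
R̄ = (75.9 + 97.9 + 60.7 + 85.1 + 118.6 + 9.6 + 106.4 + 72.8 + 75.3 + 131.2 + 105.3) / 11 = 938.8000 / 11 = 85.3455
UCL = X̄̄ + A₂·R̄ = 3396.1091 + 0.729 × 85.3455 = 3458.3259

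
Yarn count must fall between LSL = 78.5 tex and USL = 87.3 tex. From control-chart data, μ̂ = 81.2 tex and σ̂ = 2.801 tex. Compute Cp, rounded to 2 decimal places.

0.52

Cp = (USL − LSL) / (6σ̂) = (87.3 − 78.5) / (6 × 2.801) = 8.8000 / 16.8060 = 0.5236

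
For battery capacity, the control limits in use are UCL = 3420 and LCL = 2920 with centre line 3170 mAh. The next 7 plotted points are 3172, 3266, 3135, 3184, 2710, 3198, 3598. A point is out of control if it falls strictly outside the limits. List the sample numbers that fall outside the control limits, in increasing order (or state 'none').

Compare each point to [2920, 3420]: sample 5 = 2710 < LCL; sample 7 = 3598 > UCL.

5, 7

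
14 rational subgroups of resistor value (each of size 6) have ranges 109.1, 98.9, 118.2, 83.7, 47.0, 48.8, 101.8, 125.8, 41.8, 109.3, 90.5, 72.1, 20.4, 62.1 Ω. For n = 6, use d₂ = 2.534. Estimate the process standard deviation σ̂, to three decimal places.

R̄ = (109.1 + 98.9 + 118.2 + 83.7 + 47.0 + 48.8 + 101.8 + 125.8 + 41.8 + 109.3 + 90.5 + 72.1 + 20.4 + 62.1) / 14 = 80.6786
σ̂ = R̄ / d₂ = 80.6786 / 2.534 = 31.8384

31.838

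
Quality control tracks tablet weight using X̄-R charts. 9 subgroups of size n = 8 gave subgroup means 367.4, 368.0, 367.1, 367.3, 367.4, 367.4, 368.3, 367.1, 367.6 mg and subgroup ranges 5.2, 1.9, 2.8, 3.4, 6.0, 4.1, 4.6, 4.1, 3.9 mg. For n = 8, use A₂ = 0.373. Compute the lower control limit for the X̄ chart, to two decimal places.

366.02

X̄̄ = (367.4 + 368.0 + 367.1 + 367.3 + 367.4 + 367.4 + 368.3 + 367.1 + 367.6) / 9 = 3307.6000 / 9 = 367.5111
R̄ = (5.2 + 1.9 + 2.8 + 3.4 + 6.0 + 4.1 + 4.6 + 4.1 + 3.9) / 9 = 36.0000 / 9 = 4.0000
LCL = X̄̄ − A₂·R̄ = 367.5111 − 0.373 × 4.0000 = 366.0191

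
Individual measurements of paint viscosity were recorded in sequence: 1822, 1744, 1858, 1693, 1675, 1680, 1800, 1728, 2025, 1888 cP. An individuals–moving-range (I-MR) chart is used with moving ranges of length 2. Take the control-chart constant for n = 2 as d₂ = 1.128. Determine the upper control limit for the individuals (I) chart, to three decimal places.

2088.581

X̄ = (1822 + 1744 + 1858 + 1693 + 1675 + 1680 + 1800 + 1728 + 2025 + 1888) / 10 = 1791.3000
Moving ranges: 78, 114, 165, 18, 5, 120, 72, 297, 137; M̄R̄ = 1006.0000 / 9 = 111.7778
UCL = X̄ + 3·M̄R̄/d₂ = 1791.3000 + 3 × 111.7778 / 1.128 = 2088.5813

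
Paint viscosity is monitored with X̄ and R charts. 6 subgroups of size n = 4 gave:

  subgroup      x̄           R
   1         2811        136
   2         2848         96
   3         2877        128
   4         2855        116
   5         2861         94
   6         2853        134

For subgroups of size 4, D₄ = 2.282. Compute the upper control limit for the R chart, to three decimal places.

R̄ = (136 + 96 + 128 + 116 + 94 + 134) / 6 = 704.0000 / 6 = 117.3333
UCL_R = D₄·R̄ = 2.282 × 117.3333 = 267.7547

267.755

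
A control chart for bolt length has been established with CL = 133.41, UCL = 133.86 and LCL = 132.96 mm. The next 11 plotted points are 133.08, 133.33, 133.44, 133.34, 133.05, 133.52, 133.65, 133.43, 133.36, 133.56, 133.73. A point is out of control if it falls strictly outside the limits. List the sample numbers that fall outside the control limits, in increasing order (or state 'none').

none

All 11 points lie within [132.96, 133.86].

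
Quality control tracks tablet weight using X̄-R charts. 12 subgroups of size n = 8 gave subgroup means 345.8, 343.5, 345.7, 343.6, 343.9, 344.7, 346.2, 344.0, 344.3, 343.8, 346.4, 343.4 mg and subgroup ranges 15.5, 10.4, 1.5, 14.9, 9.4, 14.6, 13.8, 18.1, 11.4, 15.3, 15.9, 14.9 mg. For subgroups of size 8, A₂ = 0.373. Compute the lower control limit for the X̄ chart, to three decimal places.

X̄̄ = (345.8 + 343.5 + 345.7 + 343.6 + 343.9 + 344.7 + 346.2 + 344.0 + 344.3 + 343.8 + 346.4 + 343.4) / 12 = 4135.3000 / 12 = 344.6083
R̄ = (15.5 + 10.4 + 1.5 + 14.9 + 9.4 + 14.6 + 13.8 + 18.1 + 11.4 + 15.3 + 15.9 + 14.9) / 12 = 155.7000 / 12 = 12.9750
LCL = X̄̄ − A₂·R̄ = 344.6083 − 0.373 × 12.9750 = 339.7687

339.769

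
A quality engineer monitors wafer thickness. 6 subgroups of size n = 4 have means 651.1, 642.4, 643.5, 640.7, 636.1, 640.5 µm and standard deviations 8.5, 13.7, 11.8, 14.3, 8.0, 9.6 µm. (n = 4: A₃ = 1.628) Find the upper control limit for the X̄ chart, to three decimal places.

X̄̄ = (651.1 + 642.4 + 643.5 + 640.7 + 636.1 + 640.5) / 6 = 642.3833
s̄ = (8.5 + 13.7 + 11.8 + 14.3 + 8.0 + 9.6) / 6 = 10.9833
UCL = X̄̄ + A₃·s̄ = 642.3833 + 1.628 × 10.9833 = 660.2642

660.264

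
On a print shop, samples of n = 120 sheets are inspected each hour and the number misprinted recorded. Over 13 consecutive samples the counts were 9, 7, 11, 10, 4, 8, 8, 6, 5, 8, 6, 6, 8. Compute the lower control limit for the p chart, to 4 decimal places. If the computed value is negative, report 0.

p̄ = Σdᵢ / (k·n) = 96 / (13 × 120) = 0.06154
LCL = p̄ − 3·√(p̄(1−p̄)/n) = 0.06154 − 3 × 0.02194 = -0.00427 → 0 (negative, so LCL = 0)

0.0000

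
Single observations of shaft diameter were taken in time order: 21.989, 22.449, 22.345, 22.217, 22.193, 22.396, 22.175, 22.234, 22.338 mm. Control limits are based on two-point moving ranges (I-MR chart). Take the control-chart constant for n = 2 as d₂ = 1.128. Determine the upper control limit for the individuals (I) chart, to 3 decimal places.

X̄ = (21.989 + 22.449 + 22.345 + 22.217 + 22.193 + 22.396 + 22.175 + 22.234 + 22.338) / 9 = 22.2596
Moving ranges: 0.460, 0.104, 0.128, 0.024, 0.203, 0.221, 0.059, 0.104; M̄R̄ = 1.3030 / 8 = 0.1629
UCL = X̄ + 3·M̄R̄/d₂ = 22.2596 + 3 × 0.1629 / 1.128 = 22.6927

22.693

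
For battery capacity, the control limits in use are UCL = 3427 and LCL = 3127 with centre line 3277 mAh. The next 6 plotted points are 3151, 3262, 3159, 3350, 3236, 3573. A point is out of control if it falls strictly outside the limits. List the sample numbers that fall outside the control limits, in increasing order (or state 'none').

Compare each point to [3127, 3427]: sample 6 = 3573 > UCL.

6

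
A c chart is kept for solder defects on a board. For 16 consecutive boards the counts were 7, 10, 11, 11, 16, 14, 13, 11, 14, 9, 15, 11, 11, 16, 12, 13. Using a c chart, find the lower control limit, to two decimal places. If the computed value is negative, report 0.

c̄ = (7 + 10 + 11 + 11 + 16 + 14 + 13 + 11 + 14 + 9 + 15 + 11 + 11 + 16 + 12 + 13) / 16 = 194 / 16 = 12.1250
LCL = c̄ − 3√c̄ = 12.1250 − 3 × 3.4821 = 1.6787

1.68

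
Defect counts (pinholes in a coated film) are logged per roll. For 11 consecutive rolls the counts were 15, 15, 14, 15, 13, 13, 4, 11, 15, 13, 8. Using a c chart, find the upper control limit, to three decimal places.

22.912

c̄ = (15 + 15 + 14 + 15 + 13 + 13 + 4 + 11 + 15 + 13 + 8) / 11 = 136 / 11 = 12.3636
UCL = c̄ + 3√c̄ = 12.3636 + 3 × √12.3636 = 12.3636 + 3 × 3.5162 = 22.9122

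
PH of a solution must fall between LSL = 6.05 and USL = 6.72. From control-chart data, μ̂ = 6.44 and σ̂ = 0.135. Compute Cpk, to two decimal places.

0.69

Cpu = (USL − μ̂) / (3σ̂) = (6.72 − 6.44) / (3 × 0.135) = 0.6914; Cpl = (μ̂ − LSL) / (3σ̂) = (6.44 − 6.05) / (3 × 0.135) = 0.9630; Cpk = min(Cpu, Cpl) = 0.6914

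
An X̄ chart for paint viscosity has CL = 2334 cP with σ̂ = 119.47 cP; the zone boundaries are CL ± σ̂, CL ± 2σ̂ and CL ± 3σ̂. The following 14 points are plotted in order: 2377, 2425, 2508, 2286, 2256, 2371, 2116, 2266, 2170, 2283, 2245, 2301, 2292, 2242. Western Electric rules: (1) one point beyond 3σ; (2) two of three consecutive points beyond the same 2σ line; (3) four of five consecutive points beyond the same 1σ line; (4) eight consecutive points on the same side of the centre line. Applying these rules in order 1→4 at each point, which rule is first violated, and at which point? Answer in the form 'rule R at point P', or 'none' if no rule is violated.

Zone of each point (C = within 1σ̂, B = 1σ̂–2σ̂, A = 2σ̂–3σ̂, * = beyond 3σ̂; sign = side of CL): 1:+C, 2:+C, 3:+B, 4:-C, 5:-C, 6:+C, 7:-B, 8:-C, 9:-B, 10:-C, 11:-C, 12:-C, 13:-C, 14:-C
Rule 4 (eight consecutive points on the same side of the centre line) is satisfied at point 14.

rule 4 at point 14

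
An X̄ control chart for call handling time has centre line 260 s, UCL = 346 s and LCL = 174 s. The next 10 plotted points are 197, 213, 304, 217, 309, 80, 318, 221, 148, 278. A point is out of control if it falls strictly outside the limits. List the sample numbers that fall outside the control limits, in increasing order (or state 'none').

6, 9

Compare each point to [174, 346]: sample 6 = 80 < LCL; sample 9 = 148 < LCL.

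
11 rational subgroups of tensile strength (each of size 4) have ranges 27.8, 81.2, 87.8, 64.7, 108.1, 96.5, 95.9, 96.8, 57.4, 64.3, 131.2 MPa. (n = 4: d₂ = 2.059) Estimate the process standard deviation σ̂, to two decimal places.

40.25

R̄ = (27.8 + 81.2 + 87.8 + 64.7 + 108.1 + 96.5 + 95.9 + 96.8 + 57.4 + 64.3 + 131.2) / 11 = 82.8818
σ̂ = R̄ / d₂ = 82.8818 / 2.059 = 40.2534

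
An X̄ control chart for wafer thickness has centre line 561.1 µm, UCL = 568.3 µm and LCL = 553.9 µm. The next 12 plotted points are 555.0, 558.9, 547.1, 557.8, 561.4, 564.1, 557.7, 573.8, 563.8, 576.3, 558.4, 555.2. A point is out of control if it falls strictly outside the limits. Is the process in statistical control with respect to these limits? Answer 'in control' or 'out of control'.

out of control

Compare each point to [553.9, 568.3]: sample 3 = 547.1 < LCL; sample 8 = 573.8 > UCL; sample 10 = 576.3 > UCL.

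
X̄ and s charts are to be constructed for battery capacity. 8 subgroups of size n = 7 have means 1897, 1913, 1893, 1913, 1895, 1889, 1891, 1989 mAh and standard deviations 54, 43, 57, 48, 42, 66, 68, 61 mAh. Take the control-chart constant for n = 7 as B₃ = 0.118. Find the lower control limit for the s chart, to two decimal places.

s̄ = (54 + 43 + 57 + 48 + 42 + 66 + 68 + 61) / 8 = 54.8750
LCL_s = B₃·s̄ = 0.118 × 54.8750 = 6.4752

6.48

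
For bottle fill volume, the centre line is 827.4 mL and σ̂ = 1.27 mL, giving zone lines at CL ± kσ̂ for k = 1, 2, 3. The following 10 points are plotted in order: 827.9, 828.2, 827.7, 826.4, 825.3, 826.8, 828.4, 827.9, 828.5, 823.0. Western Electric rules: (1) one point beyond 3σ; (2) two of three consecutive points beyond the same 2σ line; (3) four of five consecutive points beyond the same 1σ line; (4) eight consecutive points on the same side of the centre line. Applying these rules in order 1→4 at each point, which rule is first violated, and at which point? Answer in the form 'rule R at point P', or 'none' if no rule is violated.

Zone of each point (C = within 1σ̂, B = 1σ̂–2σ̂, A = 2σ̂–3σ̂, * = beyond 3σ̂; sign = side of CL): 1:+C, 2:+C, 3:+C, 4:-C, 5:-B, 6:-C, 7:+C, 8:+C, 9:+C, 10:-*
Rule 1 (one point beyond the 3σ limits) is satisfied at point 10.

rule 1 at point 10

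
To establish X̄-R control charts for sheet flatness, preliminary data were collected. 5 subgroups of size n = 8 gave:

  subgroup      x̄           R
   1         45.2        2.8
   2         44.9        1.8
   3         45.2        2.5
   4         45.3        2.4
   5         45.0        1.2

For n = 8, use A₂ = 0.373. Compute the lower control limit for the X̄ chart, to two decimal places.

X̄̄ = (45.2 + 44.9 + 45.2 + 45.3 + 45.0) / 5 = 225.6000 / 5 = 45.1200
R̄ = (2.8 + 1.8 + 2.5 + 2.4 + 1.2) / 5 = 10.7000 / 5 = 2.1400
LCL = X̄̄ − A₂·R̄ = 45.1200 − 0.373 × 2.1400 = 44.3218

44.32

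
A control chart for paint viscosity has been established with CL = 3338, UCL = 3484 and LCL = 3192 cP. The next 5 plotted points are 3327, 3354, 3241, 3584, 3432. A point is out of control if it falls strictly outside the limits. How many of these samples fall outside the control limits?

Compare each point to [3192, 3484]: sample 4 = 3584 > UCL.

1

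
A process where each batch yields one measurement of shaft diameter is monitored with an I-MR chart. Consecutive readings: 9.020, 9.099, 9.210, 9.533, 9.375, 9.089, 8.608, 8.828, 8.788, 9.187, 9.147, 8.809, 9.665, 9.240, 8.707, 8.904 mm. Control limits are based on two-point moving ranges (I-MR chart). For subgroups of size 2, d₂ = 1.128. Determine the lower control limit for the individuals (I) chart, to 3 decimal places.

8.280

X̄ = (9.020 + 9.099 + 9.210 + 9.533 + 9.375 + 9.089 + 8.608 + 8.828 + 8.788 + 9.187 + 9.147 + 8.809 + 9.665 + 9.240 + 8.707 + 8.904) / 16 = 9.0756
Moving ranges: 0.079, 0.111, 0.323, 0.158, 0.286, 0.481, 0.220, 0.040, 0.399, 0.040, 0.338, 0.856, 0.425, 0.533, 0.197; M̄R̄ = 4.4860 / 15 = 0.2991
LCL = X̄ − 3·M̄R̄/d₂ = 9.0756 − 3 × 0.2991 / 1.128 = 8.2802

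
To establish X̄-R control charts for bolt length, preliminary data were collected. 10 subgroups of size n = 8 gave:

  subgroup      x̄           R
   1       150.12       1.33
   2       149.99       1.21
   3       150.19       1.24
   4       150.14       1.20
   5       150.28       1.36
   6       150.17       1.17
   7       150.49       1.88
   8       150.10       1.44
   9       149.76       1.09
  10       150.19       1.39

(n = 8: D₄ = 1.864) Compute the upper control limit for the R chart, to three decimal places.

2.481

R̄ = (1.33 + 1.21 + 1.24 + 1.20 + 1.36 + 1.17 + 1.88 + 1.44 + 1.09 + 1.39) / 10 = 13.3100 / 10 = 1.3310
UCL_R = D₄·R̄ = 1.864 × 1.3310 = 2.4810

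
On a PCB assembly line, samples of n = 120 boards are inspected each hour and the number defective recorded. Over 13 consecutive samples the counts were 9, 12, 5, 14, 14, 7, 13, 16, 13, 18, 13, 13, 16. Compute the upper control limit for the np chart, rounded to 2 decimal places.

22.59

p̄ = Σdᵢ / (k·n) = 163 / (13 × 120) = 0.10449
UCL = np̄ + 3·√(np̄(1−p̄)) = 12.5385 + 3 × √(12.5385×0.89551) = 12.5385 + 3 × 3.3509 = 22.5911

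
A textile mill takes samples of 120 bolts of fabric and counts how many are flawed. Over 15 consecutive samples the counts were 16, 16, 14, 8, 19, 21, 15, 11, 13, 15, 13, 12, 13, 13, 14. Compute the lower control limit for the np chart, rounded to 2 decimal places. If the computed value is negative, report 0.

p̄ = Σdᵢ / (k·n) = 213 / (15 × 120) = 0.11833
LCL = np̄ − 3·√(np̄(1−p̄)) = 14.2000 − 3 × 3.5383 = 3.5851

3.59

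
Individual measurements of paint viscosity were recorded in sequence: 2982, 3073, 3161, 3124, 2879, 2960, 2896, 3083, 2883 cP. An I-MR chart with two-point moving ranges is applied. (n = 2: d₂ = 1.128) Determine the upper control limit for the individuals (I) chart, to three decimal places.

3334.675

X̄ = (2982 + 3073 + 3161 + 3124 + 2879 + 2960 + 2896 + 3083 + 2883) / 9 = 3004.5556
Moving ranges: 91, 88, 37, 245, 81, 64, 187, 200; M̄R̄ = 993.0000 / 8 = 124.1250
UCL = X̄ + 3·M̄R̄/d₂ = 3004.5556 + 3 × 124.1250 / 1.128 = 3334.6752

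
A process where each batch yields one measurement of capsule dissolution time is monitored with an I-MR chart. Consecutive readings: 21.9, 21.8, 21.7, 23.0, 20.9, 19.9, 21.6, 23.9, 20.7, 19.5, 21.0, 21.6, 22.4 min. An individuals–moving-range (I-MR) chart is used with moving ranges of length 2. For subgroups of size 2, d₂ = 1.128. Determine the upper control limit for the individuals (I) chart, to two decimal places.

25.05

X̄ = (21.9 + 21.8 + 21.7 + 23.0 + 20.9 + 19.9 + 21.6 + 23.9 + 20.7 + 19.5 + 21.0 + 21.6 + 22.4) / 13 = 21.5308
Moving ranges: 0.1, 0.1, 1.3, 2.1, 1.0, 1.7, 2.3, 3.2, 1.2, 1.5, 0.6, 0.8; M̄R̄ = 15.9000 / 12 = 1.3250
UCL = X̄ + 3·M̄R̄/d₂ = 21.5308 + 3 × 1.3250 / 1.128 = 25.0547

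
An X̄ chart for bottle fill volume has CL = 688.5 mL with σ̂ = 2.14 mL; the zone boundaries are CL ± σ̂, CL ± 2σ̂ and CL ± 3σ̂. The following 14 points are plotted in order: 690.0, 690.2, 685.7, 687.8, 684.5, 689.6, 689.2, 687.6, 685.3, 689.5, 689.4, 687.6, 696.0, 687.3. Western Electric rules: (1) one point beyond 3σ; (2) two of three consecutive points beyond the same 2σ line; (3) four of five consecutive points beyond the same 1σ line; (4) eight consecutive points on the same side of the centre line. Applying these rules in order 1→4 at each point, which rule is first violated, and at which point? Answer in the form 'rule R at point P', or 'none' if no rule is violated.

Zone of each point (C = within 1σ̂, B = 1σ̂–2σ̂, A = 2σ̂–3σ̂, * = beyond 3σ̂; sign = side of CL): 1:+C, 2:+C, 3:-B, 4:-C, 5:-B, 6:+C, 7:+C, 8:-C, 9:-B, 10:+C, 11:+C, 12:-C, 13:+*, 14:-C
Rule 1 (one point beyond the 3σ limits) is satisfied at point 13.

rule 1 at point 13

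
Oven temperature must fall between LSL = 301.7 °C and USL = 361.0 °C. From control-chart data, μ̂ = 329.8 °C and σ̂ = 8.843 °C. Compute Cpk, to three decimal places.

Cpu = (USL − μ̂) / (3σ̂) = (361.0 − 329.8) / (3 × 8.843) = 1.1761; Cpl = (μ̂ − LSL) / (3σ̂) = (329.8 − 301.7) / (3 × 8.843) = 1.0592; Cpk = min(Cpu, Cpl) = 1.0592

1.059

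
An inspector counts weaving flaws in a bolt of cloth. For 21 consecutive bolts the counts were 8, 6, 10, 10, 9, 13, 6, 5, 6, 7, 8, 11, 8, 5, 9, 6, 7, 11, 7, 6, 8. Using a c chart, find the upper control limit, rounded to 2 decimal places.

c̄ = (8 + 6 + 10 + 10 + 9 + 13 + 6 + 5 + 6 + 7 + 8 + 11 + 8 + 5 + 9 + 6 + 7 + 11 + 7 + 6 + 8) / 21 = 166 / 21 = 7.9048
UCL = c̄ + 3√c̄ = 7.9048 + 3 × √7.9048 = 7.9048 + 3 × 2.8115 = 16.3394

16.34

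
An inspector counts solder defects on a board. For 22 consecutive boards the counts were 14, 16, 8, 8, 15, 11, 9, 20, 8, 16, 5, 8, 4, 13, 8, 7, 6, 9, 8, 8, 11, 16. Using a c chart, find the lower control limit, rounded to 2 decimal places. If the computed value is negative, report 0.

c̄ = (14 + 16 + 8 + 8 + 15 + 11 + 9 + 20 + 8 + 16 + 5 + 8 + 4 + 13 + 8 + 7 + 6 + 9 + 8 + 8 + 11 + 16) / 22 = 228 / 22 = 10.3636
LCL = c̄ − 3√c̄ = 10.3636 − 3 × 3.2193 = 0.7059

0.71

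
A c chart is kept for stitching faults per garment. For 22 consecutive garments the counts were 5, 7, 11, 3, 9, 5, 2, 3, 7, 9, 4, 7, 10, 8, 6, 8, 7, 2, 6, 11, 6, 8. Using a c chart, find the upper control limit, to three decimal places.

c̄ = (5 + 7 + 11 + 3 + 9 + 5 + 2 + 3 + 7 + 9 + 4 + 7 + 10 + 8 + 6 + 8 + 7 + 2 + 6 + 11 + 6 + 8) / 22 = 144 / 22 = 6.5455
UCL = c̄ + 3√c̄ = 6.5455 + 3 × √6.5455 = 6.5455 + 3 × 2.5584 = 14.2207

14.221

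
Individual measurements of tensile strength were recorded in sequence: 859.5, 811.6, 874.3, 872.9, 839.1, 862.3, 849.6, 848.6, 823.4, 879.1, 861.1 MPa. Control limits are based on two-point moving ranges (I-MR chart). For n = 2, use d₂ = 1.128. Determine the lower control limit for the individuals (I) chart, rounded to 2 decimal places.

X̄ = (859.5 + 811.6 + 874.3 + 872.9 + 839.1 + 862.3 + 849.6 + 848.6 + 823.4 + 879.1 + 861.1) / 11 = 852.8636
Moving ranges: 47.9, 62.7, 1.4, 33.8, 23.2, 12.7, 1.0, 25.2, 55.7, 18.0; M̄R̄ = 281.6000 / 10 = 28.1600
LCL = X̄ − 3·M̄R̄/d₂ = 852.8636 − 3 × 28.1600 / 1.128 = 777.9700

777.97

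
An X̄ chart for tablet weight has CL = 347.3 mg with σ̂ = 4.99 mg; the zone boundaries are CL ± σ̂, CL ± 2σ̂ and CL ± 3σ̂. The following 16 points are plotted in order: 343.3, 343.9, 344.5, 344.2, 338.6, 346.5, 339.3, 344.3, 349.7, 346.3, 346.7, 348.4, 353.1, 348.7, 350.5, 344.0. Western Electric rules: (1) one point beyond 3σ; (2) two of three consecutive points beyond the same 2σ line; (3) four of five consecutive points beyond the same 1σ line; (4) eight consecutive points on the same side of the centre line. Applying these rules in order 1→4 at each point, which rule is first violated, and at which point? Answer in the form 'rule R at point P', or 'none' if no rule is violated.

Zone of each point (C = within 1σ̂, B = 1σ̂–2σ̂, A = 2σ̂–3σ̂, * = beyond 3σ̂; sign = side of CL): 1:-C, 2:-C, 3:-C, 4:-C, 5:-B, 6:-C, 7:-B, 8:-C, 9:+C, 10:-C, 11:-C, 12:+C, 13:+B, 14:+C, 15:+C, 16:-C
Rule 4 (eight consecutive points on the same side of the centre line) is satisfied at point 8.

rule 4 at point 8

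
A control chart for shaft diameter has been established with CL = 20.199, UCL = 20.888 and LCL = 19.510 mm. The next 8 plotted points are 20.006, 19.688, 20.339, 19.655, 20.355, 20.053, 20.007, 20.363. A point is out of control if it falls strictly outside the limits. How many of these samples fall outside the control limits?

0

All 8 points lie within [19.510, 20.888].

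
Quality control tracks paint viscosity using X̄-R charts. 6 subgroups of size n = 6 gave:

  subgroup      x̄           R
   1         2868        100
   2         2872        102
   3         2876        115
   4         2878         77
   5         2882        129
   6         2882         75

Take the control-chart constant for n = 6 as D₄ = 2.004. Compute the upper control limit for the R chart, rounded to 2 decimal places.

R̄ = (100 + 102 + 115 + 77 + 129 + 75) / 6 = 598.0000 / 6 = 99.6667
UCL_R = D₄·R̄ = 2.004 × 99.6667 = 199.7320

199.73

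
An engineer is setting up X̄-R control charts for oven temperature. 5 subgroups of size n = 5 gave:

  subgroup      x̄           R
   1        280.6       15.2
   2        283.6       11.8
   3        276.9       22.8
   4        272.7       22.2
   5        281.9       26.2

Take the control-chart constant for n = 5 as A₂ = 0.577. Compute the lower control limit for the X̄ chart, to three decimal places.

X̄̄ = (280.6 + 283.6 + 276.9 + 272.7 + 281.9) / 5 = 1395.7000 / 5 = 279.1400
R̄ = (15.2 + 11.8 + 22.8 + 22.2 + 26.2) / 5 = 98.2000 / 5 = 19.6400
LCL = X̄̄ − A₂·R̄ = 279.1400 − 0.577 × 19.6400 = 267.8077

267.808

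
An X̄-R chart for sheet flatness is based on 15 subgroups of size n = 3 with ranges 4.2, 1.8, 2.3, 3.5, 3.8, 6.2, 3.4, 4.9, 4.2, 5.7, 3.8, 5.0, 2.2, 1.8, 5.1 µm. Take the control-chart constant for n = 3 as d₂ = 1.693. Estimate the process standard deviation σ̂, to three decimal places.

R̄ = (4.2 + 1.8 + 2.3 + 3.5 + 3.8 + 6.2 + 3.4 + 4.9 + 4.2 + 5.7 + 3.8 + 5.0 + 2.2 + 1.8 + 5.1) / 15 = 3.8600
σ̂ = R̄ / d₂ = 3.8600 / 1.693 = 2.2800

2.280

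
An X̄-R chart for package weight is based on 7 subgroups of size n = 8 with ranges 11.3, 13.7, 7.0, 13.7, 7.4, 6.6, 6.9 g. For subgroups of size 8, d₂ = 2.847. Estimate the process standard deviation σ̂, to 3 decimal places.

3.342

R̄ = (11.3 + 13.7 + 7.0 + 13.7 + 7.4 + 6.6 + 6.9) / 7 = 9.5143
σ̂ = R̄ / d₂ = 9.5143 / 2.847 = 3.3419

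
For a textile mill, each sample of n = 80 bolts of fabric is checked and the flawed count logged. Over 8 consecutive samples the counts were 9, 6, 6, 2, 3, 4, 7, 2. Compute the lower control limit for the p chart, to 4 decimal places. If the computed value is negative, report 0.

0.0000

p̄ = Σdᵢ / (k·n) = 39 / (8 × 80) = 0.06094
LCL = p̄ − 3·√(p̄(1−p̄)/n) = 0.06094 − 3 × 0.02675 = -0.01930 → 0 (negative, so LCL = 0)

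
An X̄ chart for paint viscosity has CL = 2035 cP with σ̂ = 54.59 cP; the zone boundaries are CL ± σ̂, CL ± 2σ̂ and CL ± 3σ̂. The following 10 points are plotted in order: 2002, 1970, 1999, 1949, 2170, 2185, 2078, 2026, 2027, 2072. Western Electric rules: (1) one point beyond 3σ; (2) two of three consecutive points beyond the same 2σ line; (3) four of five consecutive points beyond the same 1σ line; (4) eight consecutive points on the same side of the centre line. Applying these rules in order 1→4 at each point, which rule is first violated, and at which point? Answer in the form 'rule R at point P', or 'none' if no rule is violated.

rule 2 at point 6

Zone of each point (C = within 1σ̂, B = 1σ̂–2σ̂, A = 2σ̂–3σ̂, * = beyond 3σ̂; sign = side of CL): 1:-C, 2:-B, 3:-C, 4:-B, 5:+A, 6:+A, 7:+C, 8:-C, 9:-C, 10:+C
Rule 2 (two of three consecutive points beyond the same 2σ limit) is satisfied at point 6.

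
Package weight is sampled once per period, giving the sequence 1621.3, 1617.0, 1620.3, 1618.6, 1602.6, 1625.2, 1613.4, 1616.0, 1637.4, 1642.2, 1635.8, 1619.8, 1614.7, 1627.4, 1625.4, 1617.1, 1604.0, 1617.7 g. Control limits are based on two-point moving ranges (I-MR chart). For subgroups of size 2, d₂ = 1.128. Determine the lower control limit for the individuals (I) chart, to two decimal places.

X̄ = (1621.3 + 1617.0 + 1620.3 + 1618.6 + 1602.6 + 1625.2 + 1613.4 + 1616.0 + 1637.4 + 1642.2 + 1635.8 + 1619.8 + 1614.7 + 1627.4 + 1625.4 + 1617.1 + 1604.0 + 1617.7) / 18 = 1620.8833
Moving ranges: 4.3, 3.3, 1.7, 16.0, 22.6, 11.8, 2.6, 21.4, 4.8, 6.4, 16.0, 5.1, 12.7, 2.0, 8.3, 13.1, 13.7; M̄R̄ = 165.8000 / 17 = 9.7529
LCL = X̄ − 3·M̄R̄/d₂ = 1620.8833 − 3 × 9.7529 / 1.128 = 1594.9447

1594.94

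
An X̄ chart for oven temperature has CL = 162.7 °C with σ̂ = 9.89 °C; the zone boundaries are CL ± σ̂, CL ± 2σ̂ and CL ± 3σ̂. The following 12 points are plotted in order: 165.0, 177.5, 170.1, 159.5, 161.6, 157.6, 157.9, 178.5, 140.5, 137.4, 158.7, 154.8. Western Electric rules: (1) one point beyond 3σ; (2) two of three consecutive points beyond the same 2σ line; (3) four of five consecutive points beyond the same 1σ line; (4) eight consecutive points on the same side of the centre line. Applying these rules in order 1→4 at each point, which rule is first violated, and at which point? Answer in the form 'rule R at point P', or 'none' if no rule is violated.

rule 2 at point 10

Zone of each point (C = within 1σ̂, B = 1σ̂–2σ̂, A = 2σ̂–3σ̂, * = beyond 3σ̂; sign = side of CL): 1:+C, 2:+B, 3:+C, 4:-C, 5:-C, 6:-C, 7:-C, 8:+B, 9:-A, 10:-A, 11:-C, 12:-C
Rule 2 (two of three consecutive points beyond the same 2σ limit) is satisfied at point 10.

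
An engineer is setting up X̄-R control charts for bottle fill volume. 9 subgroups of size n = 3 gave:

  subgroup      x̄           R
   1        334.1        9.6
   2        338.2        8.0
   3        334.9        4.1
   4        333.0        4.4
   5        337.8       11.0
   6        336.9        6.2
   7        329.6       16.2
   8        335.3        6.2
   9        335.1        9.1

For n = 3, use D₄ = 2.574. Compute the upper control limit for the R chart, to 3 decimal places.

21.393

R̄ = (9.6 + 8.0 + 4.1 + 4.4 + 11.0 + 6.2 + 16.2 + 6.2 + 9.1) / 9 = 74.8000 / 9 = 8.3111
UCL_R = D₄·R̄ = 2.574 × 8.3111 = 21.3928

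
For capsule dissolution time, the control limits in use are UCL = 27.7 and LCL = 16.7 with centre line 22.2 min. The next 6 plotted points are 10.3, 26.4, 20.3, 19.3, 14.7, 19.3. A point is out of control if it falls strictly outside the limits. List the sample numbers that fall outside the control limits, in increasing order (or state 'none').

Compare each point to [16.7, 27.7]: sample 1 = 10.3 < LCL; sample 5 = 14.7 < LCL.

1, 5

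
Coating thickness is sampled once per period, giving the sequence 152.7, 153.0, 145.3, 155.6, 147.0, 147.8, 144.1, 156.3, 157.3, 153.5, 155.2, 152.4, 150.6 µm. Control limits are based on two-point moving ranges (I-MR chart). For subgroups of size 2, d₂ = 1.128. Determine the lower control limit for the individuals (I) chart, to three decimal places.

X̄ = (152.7 + 153.0 + 145.3 + 155.6 + 147.0 + 147.8 + 144.1 + 156.3 + 157.3 + 153.5 + 155.2 + 152.4 + 150.6) / 13 = 151.6000
Moving ranges: 0.3, 7.7, 10.3, 8.6, 0.8, 3.7, 12.2, 1.0, 3.8, 1.7, 2.8, 1.8; M̄R̄ = 54.7000 / 12 = 4.5583
LCL = X̄ − 3·M̄R̄/d₂ = 151.6000 − 3 × 4.5583 / 1.128 = 139.4768

139.477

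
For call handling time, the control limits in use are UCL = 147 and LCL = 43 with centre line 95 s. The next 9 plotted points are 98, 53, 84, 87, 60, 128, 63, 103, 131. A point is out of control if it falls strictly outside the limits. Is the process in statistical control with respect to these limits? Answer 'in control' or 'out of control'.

in control

All 9 points lie within [43, 147].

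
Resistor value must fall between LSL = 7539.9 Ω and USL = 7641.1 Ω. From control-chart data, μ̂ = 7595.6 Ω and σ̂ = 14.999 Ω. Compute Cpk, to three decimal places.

Cpu = (USL − μ̂) / (3σ̂) = (7641.1 − 7595.6) / (3 × 14.999) = 1.0112; Cpl = (μ̂ − LSL) / (3σ̂) = (7595.6 − 7539.9) / (3 × 14.999) = 1.2379; Cpk = min(Cpu, Cpl) = 1.0112

1.011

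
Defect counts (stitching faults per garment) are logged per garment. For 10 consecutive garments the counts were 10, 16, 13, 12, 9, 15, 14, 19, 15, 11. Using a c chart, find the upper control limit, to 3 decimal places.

24.382

c̄ = (10 + 16 + 13 + 12 + 9 + 15 + 14 + 19 + 15 + 11) / 10 = 134 / 10 = 13.4000
UCL = c̄ + 3√c̄ = 13.4000 + 3 × √13.4000 = 13.4000 + 3 × 3.6606 = 24.3818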